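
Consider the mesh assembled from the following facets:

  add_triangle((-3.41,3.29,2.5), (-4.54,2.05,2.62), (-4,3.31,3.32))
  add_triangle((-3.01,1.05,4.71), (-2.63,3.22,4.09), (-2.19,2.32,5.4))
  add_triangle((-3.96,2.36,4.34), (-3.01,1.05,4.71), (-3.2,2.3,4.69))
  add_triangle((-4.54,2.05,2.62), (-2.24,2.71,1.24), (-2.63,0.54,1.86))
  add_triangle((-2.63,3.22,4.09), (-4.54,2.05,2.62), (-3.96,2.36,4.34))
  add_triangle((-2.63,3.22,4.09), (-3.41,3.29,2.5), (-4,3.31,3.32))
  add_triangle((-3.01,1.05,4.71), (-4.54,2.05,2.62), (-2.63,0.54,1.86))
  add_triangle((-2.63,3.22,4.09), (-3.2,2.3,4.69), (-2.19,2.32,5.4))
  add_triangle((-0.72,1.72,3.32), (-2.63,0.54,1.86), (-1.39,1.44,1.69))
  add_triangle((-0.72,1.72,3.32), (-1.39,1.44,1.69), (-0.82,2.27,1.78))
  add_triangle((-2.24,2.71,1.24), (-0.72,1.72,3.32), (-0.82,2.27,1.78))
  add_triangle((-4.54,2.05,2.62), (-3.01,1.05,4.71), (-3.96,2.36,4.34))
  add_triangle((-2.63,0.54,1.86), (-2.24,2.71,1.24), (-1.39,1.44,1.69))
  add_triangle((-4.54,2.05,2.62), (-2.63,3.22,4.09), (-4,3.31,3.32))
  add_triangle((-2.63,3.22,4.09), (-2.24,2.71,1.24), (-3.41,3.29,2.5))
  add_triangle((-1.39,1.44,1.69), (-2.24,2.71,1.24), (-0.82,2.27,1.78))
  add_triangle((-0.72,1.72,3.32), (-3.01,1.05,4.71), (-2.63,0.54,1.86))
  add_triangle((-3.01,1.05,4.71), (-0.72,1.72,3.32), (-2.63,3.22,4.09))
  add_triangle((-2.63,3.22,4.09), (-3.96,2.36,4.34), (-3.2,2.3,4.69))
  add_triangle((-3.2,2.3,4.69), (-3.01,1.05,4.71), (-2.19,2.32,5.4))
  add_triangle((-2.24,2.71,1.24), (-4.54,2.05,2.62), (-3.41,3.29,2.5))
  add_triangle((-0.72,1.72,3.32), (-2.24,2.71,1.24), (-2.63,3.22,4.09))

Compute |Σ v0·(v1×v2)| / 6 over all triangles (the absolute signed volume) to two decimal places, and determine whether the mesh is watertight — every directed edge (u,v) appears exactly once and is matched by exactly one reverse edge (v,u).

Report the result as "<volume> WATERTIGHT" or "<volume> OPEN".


Per-triangle v0·(v1×v2)/6:
  t1: +0.7343
  t2: -2.2990
  t3: +0.9467
  t4: -0.4141
  t5: +2.0468
  t6: +0.8251
  t7: +1.3766
  t8: +1.4596
  t9: -0.9354
  t10: -0.6278
  t11: +0.9735
  t12: +1.7671
  t13: -0.8715
  t14: +1.3712
  t15: +0.8303
  t16: -0.5588
  t17: -1.2466
  t18: +2.5523
  t19: +0.9771
  t20: +1.4194
  t21: +0.7537
  t22: +0.7932
Σ = +11.8739 → |volume| = 11.87

Directed edges: 66 total, each appears once with its reverse present → watertight.

11.87 WATERTIGHT


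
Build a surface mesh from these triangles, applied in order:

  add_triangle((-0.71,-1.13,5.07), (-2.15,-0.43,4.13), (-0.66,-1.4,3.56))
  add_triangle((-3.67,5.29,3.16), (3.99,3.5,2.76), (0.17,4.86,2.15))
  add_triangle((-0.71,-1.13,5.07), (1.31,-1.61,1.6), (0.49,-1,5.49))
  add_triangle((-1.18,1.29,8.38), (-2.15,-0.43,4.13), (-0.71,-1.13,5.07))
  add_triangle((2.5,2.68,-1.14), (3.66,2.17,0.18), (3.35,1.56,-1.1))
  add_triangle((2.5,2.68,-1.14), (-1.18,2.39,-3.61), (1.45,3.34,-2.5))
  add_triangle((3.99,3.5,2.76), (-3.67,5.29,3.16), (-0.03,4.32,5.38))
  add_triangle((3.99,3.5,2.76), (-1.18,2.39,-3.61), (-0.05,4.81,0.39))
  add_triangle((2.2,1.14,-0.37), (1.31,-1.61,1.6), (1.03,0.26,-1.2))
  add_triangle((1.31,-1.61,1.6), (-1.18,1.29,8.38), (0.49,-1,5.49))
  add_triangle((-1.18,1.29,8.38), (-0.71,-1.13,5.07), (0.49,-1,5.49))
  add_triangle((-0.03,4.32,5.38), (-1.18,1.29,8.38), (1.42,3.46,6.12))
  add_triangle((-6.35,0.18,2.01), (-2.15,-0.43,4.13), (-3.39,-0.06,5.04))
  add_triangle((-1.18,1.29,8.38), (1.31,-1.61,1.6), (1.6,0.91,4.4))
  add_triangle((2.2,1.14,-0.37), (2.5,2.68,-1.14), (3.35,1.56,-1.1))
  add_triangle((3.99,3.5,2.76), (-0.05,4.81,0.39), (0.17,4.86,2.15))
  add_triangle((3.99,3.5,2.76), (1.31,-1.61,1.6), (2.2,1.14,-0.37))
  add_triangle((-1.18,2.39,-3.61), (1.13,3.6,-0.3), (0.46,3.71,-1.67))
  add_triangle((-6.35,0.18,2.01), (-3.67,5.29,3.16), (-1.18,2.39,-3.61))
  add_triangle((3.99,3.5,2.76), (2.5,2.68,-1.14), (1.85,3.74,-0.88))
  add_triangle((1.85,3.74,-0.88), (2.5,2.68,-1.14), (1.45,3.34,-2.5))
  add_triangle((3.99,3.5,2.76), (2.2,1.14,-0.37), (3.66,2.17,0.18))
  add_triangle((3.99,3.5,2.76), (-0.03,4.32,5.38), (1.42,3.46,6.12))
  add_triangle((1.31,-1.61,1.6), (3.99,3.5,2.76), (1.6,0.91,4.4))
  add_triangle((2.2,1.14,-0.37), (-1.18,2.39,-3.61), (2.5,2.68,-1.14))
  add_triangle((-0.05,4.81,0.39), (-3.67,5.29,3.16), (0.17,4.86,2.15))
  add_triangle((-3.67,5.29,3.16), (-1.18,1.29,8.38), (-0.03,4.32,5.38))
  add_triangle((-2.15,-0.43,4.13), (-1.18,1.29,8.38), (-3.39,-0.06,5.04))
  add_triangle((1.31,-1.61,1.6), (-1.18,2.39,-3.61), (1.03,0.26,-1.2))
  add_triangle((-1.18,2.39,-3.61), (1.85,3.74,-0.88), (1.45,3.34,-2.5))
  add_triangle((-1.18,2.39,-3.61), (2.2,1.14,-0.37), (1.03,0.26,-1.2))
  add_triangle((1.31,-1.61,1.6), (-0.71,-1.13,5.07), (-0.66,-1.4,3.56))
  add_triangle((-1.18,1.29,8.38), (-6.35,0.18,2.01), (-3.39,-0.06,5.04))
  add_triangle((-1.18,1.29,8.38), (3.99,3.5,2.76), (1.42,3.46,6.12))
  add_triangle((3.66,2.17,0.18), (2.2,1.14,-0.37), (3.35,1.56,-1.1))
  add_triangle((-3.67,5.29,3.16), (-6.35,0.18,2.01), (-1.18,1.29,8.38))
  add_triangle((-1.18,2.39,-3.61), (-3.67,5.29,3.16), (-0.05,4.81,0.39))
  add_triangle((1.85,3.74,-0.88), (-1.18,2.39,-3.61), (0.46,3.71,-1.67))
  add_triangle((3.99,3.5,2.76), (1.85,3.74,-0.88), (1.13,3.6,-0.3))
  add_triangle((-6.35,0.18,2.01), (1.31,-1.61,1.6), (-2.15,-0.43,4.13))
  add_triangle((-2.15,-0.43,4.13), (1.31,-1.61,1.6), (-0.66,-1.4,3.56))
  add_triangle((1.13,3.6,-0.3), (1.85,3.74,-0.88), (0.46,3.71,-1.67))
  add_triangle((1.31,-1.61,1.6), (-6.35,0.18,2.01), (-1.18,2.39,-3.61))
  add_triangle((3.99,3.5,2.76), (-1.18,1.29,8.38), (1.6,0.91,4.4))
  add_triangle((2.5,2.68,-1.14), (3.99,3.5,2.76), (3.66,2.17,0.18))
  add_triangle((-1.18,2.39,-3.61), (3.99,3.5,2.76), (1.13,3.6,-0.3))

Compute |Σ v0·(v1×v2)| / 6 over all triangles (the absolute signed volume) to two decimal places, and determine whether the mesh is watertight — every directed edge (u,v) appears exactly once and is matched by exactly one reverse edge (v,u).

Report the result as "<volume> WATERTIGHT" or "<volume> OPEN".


Per-triangle v0·(v1×v2)/6:
  t1: +0.8724
  t2: +6.3516
  t3: +1.6231
  t4: +4.1909
  t5: +1.2524
  t6: +0.2859
  t7: +14.0903
  t8: +9.9848
  t9: +1.0444
  t10: +0.6819
  t11: +3.3601
  t12: +8.5693
  t13: +1.4913
  t14: +6.2535
  t15: -0.3188
  t16: +5.2301
  t17: +3.8355
  t18: +0.1342
  t19: +26.8473
  t20: +3.3404
  t21: +1.3189
  t22: -0.0738
  t23: +6.8967
  t24: +5.8148
  t25: +1.1415
  t26: +5.5716
  t27: +20.6094
  t28: +2.1587
  t29: +0.2182
  t30: +2.1399
  t31: +1.5122
  t32: +0.9573
  t33: +6.5981
  t34: +5.5982
  t35: +0.0025
  t36: +41.2860
  t37: +13.5526
  t38: +1.4388
  t39: +2.2238
  t40: +4.6952
  t41: -0.3328
  t42: +0.7922
  t43: +1.6064
  t44: +8.1100
  t45: +2.7471
  t46: -2.3830
Σ = +233.3211 → |volume| = 233.32

Directed edges: 138 total, each appears once with its reverse present → watertight.

233.32 WATERTIGHT


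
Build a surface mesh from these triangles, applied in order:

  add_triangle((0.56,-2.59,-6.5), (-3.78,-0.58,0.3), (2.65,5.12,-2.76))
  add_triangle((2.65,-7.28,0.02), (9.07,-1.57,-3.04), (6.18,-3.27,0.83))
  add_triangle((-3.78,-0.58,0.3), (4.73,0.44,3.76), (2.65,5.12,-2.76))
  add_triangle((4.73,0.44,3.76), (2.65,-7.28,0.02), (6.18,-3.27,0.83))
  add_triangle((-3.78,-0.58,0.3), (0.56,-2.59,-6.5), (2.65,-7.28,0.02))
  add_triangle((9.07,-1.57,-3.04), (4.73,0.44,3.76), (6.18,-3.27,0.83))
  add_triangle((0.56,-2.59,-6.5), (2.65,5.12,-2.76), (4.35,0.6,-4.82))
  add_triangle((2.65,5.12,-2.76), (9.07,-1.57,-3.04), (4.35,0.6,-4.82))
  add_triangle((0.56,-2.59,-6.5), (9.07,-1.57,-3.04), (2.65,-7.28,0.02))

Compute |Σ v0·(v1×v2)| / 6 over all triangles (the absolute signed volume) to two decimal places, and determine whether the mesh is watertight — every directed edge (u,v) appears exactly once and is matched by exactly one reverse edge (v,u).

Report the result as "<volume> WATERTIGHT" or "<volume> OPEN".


248.00 OPEN

Per-triangle v0·(v1×v2)/6:
  t1: +23.4677
  t2: +26.8967
  t3: +11.8208
  t4: +17.8995
  t5: +31.6497
  t6: +23.2997
  t7: +19.9257
  t8: +24.5240
  t9: +68.5122
Σ = +247.9958 → |volume| = 248.00

Directed edges: 27 total; 9 unmatched, e.g. (-3.78,-0.58,0.3)→(4.73,0.44,3.76) → open.


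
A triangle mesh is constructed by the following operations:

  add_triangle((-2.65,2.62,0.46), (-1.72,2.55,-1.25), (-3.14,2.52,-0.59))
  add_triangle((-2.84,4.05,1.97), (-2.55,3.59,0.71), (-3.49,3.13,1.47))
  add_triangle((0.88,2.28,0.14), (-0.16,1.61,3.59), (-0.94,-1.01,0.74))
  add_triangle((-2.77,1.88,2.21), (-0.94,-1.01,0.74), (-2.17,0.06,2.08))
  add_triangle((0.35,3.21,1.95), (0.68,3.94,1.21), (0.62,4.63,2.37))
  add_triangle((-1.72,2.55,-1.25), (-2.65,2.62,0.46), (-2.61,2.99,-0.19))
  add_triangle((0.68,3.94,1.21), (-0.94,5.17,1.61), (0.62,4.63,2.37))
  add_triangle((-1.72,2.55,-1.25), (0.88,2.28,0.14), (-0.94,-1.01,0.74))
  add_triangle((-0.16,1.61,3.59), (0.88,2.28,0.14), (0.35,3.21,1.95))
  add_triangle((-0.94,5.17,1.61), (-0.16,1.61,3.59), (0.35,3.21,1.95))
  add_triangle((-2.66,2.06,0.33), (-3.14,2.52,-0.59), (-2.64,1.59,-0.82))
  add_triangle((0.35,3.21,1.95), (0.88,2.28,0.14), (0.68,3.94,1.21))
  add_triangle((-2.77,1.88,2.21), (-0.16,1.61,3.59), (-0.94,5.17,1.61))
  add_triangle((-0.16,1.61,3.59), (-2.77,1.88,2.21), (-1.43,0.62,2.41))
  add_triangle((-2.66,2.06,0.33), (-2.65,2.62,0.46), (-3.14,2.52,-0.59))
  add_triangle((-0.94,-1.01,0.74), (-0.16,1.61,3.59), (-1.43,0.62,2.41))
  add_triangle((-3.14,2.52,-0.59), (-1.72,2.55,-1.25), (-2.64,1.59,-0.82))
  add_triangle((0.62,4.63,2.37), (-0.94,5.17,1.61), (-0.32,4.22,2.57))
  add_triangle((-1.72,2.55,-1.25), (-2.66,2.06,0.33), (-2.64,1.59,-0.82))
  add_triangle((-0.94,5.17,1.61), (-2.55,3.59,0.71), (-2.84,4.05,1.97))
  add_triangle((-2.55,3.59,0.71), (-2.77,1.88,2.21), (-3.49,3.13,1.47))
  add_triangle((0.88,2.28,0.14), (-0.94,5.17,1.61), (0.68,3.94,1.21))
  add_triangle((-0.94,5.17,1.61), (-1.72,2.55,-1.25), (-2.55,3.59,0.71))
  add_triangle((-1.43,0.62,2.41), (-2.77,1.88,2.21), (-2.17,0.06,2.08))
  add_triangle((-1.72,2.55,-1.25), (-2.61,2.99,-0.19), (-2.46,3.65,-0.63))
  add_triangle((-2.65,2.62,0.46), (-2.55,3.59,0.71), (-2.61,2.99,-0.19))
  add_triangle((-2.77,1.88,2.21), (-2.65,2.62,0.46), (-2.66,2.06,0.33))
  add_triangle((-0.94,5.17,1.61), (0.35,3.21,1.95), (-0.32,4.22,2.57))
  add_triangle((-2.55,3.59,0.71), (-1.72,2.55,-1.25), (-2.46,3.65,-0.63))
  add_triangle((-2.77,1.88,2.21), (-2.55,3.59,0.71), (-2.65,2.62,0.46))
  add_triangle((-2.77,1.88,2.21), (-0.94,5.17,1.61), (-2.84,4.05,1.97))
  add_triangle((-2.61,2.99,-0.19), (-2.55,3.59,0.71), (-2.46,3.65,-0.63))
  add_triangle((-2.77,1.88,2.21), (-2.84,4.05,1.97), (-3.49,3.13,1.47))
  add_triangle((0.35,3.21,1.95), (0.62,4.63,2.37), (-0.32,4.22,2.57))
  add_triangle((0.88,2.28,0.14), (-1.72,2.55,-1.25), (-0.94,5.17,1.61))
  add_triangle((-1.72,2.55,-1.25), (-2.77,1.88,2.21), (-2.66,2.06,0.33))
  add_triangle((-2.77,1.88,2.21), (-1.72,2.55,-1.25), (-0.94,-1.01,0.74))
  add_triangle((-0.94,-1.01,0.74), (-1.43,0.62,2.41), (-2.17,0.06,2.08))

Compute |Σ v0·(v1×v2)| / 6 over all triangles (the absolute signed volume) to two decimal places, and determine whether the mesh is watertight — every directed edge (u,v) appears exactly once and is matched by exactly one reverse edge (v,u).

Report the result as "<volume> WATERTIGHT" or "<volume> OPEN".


Per-triangle v0·(v1×v2)/6:
  t1: +0.8256
  t2: +0.9048
  t3: -0.4917
  t4: +0.2718
  t5: -0.0136
  t6: +0.0388
  t7: +1.1381
  t8: -1.1182
  t9: +0.6588
  t10: +2.3761
  t11: +0.2423
  t12: +0.2330
  t13: +6.6481
  t14: +1.4400
  t15: +0.2517
  t16: +0.8118
  t17: +0.4547
  t18: +1.2241
  t19: -0.9145
  t20: +1.8982
  t21: -0.6628
  t22: +0.6669
  t23: +2.9001
  t24: +0.7713
  t25: +0.2933
  t26: +0.3519
  t27: +0.4852
  t28: -0.6440
  t29: -0.0654
  t30: +0.9177
  t31: +1.4617
  t32: +0.4553
  t33: +1.1840
  t34: +0.1843
  t35: +2.8972
  t36: -0.8357
  t37: +2.0014
  t38: +0.3556
Σ = +29.5980 → |volume| = 29.60

Directed edges: 114 total, each appears once with its reverse present → watertight.

29.60 WATERTIGHT


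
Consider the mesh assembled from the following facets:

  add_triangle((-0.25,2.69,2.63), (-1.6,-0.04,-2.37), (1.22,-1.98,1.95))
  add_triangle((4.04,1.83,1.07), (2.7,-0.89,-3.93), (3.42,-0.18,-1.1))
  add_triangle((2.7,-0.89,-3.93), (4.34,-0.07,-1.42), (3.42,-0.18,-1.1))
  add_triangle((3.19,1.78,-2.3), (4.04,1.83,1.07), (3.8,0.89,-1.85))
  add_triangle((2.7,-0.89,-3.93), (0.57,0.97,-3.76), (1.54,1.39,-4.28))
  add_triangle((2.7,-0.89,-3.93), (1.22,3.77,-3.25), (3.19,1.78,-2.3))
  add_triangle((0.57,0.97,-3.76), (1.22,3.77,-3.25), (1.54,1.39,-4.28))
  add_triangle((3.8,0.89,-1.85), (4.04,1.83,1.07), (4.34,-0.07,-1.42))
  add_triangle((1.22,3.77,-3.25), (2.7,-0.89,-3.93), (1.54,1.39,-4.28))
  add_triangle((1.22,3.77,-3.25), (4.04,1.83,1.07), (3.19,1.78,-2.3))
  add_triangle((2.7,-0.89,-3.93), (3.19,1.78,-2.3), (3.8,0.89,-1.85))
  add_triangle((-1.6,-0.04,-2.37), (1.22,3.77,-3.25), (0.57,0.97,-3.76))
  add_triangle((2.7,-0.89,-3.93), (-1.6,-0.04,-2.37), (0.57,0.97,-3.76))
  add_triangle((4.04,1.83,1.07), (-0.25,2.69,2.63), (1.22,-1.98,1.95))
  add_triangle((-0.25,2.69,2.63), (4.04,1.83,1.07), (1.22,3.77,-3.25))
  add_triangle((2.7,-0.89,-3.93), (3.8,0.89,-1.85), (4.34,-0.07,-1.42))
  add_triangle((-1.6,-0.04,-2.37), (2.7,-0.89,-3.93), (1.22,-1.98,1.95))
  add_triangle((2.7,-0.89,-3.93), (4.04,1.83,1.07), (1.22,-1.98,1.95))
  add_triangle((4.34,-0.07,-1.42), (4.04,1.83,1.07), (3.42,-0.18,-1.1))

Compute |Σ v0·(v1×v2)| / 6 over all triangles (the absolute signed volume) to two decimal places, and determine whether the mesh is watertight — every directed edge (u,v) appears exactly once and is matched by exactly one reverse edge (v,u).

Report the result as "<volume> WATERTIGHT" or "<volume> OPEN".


Per-triangle v0·(v1×v2)/6:
  t1: +1.7113
  t2: -2.5545
  t3: +0.2867
  t4: +2.4047
  t5: +1.4402
  t6: +6.2778
  t7: +1.5069
  t8: +2.4775
  t9: +2.5682
  t10: +6.0069
  t11: +2.4312
  t12: +3.3025
  t13: +3.1966
  t14: +7.6686
  t15: +12.5853
  t16: +2.4678
  t17: +4.2877
  t18: +10.2360
  t19: +0.2420
Σ = +68.5433 → |volume| = 68.54

Directed edges: 57 total; 3 unmatched, e.g. (-0.25,2.69,2.63)→(-1.6,-0.04,-2.37) → open.

68.54 OPEN


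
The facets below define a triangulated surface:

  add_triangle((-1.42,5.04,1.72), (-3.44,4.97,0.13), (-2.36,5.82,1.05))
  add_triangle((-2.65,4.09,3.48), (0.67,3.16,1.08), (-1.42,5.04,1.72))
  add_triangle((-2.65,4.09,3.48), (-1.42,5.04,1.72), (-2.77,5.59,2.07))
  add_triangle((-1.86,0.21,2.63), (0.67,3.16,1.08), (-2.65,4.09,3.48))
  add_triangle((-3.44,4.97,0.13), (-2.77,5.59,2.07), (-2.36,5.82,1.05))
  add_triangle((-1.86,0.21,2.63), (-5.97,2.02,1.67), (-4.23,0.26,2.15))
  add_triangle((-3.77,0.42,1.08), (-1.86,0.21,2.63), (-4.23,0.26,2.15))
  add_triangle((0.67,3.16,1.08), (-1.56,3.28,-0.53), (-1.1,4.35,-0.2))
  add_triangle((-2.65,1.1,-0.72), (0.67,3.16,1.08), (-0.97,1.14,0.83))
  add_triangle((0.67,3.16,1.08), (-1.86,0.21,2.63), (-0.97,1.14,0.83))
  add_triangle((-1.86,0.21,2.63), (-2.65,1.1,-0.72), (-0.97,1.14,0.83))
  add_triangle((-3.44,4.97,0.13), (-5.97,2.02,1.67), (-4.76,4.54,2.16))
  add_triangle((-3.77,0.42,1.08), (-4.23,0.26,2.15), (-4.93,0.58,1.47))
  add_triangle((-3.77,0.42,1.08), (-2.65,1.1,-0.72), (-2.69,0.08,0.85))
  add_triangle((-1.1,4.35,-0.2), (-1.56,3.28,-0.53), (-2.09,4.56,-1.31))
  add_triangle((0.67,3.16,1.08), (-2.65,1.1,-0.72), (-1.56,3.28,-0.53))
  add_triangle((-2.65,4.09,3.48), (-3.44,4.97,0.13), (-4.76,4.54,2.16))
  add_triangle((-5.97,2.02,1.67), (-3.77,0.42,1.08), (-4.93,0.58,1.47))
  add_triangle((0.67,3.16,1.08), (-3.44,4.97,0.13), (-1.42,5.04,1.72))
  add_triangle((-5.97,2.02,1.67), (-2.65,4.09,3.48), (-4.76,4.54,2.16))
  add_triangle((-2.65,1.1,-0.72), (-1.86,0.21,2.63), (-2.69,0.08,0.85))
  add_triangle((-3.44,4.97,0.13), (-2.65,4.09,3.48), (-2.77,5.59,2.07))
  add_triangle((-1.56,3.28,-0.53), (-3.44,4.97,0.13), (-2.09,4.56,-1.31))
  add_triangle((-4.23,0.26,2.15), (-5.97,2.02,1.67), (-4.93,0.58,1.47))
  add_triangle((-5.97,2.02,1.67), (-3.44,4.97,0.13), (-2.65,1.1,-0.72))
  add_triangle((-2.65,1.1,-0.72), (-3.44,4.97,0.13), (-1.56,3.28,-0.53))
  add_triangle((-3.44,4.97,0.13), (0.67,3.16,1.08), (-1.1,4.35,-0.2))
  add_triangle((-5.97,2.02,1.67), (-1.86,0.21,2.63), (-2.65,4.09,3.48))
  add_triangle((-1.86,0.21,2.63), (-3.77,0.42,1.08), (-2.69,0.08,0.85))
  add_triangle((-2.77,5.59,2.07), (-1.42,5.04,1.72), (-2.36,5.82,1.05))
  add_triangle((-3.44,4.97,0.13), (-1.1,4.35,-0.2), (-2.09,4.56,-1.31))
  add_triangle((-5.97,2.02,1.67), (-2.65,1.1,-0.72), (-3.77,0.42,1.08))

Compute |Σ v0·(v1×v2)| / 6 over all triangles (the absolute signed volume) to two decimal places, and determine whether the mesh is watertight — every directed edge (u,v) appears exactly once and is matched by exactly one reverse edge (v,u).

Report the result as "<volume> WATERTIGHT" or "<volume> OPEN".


Per-triangle v0·(v1×v2)/6:
  t1: -0.6565
  t2: +2.7337
  t3: +1.8880
  t4: +2.6503
  t5: +1.8412
  t6: +2.0553
  t7: -0.2800
  t8: -0.2451
  t9: -1.3681
  t10: -1.1909
  t11: -1.2926
  t12: +5.5633
  t13: +0.0258
  t14: +0.1640
  t15: -0.3252
  t16: -1.2052
  t17: +4.8255
  t18: +0.0499
  t19: +2.0499
  t20: +5.3503
  t21: -1.0430
  t22: +2.7827
  t23: -0.2970
  t24: +0.9407
  t25: +5.3655
  t26: +1.4039
  t27: +2.3213
  t28: +7.8460
  t29: +0.2896
  t30: +1.0380
  t31: +1.9852
  t32: +1.2389
Σ = +46.5053 → |volume| = 46.51

Directed edges: 96 total, each appears once with its reverse present → watertight.

46.51 WATERTIGHT


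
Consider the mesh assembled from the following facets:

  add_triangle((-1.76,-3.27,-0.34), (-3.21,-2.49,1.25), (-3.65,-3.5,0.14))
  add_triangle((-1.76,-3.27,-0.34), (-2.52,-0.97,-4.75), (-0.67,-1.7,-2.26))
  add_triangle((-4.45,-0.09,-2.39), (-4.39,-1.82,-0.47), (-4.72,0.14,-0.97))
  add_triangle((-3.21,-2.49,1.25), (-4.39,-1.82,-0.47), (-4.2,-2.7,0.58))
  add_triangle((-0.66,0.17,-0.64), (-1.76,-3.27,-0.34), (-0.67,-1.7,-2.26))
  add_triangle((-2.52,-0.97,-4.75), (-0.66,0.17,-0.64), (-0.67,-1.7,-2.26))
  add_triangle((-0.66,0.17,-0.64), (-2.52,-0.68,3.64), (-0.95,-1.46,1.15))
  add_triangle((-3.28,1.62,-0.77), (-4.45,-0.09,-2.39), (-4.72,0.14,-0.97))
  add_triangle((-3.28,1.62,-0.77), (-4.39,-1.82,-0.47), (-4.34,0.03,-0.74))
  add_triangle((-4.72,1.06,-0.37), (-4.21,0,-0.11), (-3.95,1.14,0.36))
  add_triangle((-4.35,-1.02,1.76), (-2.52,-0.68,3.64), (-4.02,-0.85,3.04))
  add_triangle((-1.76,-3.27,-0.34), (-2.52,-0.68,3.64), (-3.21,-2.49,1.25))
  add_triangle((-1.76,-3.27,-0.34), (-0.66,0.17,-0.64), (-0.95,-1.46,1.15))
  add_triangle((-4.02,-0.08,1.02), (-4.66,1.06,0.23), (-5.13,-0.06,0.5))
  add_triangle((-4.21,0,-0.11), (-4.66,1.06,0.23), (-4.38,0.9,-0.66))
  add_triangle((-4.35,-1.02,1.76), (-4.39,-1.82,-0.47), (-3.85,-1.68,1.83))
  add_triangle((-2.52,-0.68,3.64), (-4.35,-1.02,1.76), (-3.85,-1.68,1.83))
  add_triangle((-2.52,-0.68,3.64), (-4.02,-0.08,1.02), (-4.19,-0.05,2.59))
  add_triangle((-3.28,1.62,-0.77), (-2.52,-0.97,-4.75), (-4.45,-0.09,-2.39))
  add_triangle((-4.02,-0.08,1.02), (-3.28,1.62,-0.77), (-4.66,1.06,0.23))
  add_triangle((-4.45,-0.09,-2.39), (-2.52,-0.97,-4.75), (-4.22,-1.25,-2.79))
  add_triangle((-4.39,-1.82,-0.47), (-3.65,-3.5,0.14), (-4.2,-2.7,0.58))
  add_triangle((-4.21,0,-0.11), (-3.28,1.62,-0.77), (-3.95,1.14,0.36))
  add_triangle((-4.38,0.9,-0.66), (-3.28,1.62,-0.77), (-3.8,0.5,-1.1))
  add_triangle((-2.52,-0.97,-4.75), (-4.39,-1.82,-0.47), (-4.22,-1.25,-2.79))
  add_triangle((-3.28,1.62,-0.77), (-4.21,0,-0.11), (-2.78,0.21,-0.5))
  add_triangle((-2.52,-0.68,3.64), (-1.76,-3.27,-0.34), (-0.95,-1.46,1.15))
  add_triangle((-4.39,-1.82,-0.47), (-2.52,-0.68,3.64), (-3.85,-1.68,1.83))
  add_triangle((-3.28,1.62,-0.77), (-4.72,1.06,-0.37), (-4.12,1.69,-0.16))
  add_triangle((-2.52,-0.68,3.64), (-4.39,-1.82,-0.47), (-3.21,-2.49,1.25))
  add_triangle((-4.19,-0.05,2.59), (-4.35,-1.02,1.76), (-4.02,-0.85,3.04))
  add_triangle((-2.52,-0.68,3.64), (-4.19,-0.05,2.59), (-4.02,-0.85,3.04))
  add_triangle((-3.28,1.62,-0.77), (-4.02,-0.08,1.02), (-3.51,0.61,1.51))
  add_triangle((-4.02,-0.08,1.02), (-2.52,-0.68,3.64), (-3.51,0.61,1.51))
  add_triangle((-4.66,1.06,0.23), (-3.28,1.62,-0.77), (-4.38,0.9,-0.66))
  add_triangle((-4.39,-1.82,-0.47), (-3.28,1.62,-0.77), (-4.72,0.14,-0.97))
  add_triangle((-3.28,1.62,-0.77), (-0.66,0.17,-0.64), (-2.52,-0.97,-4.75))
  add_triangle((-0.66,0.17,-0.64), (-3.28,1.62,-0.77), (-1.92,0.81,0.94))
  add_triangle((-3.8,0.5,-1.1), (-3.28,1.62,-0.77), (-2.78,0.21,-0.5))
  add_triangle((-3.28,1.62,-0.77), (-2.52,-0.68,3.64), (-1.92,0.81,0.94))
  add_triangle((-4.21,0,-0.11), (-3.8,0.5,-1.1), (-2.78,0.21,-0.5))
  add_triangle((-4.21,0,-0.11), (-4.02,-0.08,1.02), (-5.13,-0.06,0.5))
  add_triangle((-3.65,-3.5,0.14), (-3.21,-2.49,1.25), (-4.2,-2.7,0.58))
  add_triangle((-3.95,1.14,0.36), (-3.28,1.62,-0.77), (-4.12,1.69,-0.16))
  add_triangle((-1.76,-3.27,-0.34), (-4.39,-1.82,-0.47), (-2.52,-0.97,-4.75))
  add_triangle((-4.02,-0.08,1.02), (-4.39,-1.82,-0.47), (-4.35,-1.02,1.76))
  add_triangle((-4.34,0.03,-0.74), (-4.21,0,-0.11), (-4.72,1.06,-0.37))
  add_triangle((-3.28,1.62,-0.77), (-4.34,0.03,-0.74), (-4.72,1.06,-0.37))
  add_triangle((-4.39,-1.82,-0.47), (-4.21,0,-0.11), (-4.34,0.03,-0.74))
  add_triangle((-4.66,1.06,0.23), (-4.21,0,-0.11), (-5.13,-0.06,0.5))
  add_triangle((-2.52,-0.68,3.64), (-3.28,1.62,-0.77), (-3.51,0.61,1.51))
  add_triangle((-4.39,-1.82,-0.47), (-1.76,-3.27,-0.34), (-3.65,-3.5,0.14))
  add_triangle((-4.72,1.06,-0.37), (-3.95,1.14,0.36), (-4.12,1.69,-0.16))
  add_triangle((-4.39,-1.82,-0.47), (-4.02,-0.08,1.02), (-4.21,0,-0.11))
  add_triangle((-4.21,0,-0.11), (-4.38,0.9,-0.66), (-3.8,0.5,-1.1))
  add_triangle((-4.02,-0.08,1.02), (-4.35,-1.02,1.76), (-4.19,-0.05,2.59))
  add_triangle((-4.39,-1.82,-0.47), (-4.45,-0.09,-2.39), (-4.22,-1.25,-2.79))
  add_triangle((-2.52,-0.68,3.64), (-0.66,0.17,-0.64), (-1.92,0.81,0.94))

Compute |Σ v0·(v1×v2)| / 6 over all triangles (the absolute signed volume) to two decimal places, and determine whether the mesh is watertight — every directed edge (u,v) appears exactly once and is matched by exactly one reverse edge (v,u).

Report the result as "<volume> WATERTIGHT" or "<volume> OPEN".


Per-triangle v0·(v1×v2)/6:
  t1: +0.9389
  t2: +2.8891
  t3: +2.3391
  t4: +0.2447
  t5: -0.9410
  t6: -0.1883
  t7: -0.8380
  t8: +1.7842
  t9: -0.0398
  t10: +0.5418
  t11: +0.2673
  t12: +2.0100
  t13: -0.5920
  t14: +0.5923
  t15: +0.6279
  t16: +1.4218
  t17: +1.4590
  t18: -0.7115
  t19: +3.5722
  t20: -0.1621
  t21: +2.5770
  t22: +1.1244
  t23: -1.0739
  t24: +0.4208
  t25: +1.5096
  t26: -0.3850
  t27: +1.1962
  t28: -0.8383
  t29: +0.4218
  t30: +3.7414
  t31: +0.8955
  t32: +0.9143
  t33: +1.4292
  t34: +1.6282
  t35: +0.6644
  t36: +0.3705
  t37: +0.2327
  t38: -0.1553
  t39: -0.2471
  t40: +1.1433
  t41: +0.0025
  t42: -0.0118
  t43: +0.7601
  t44: -0.1151
  t45: +8.3356
  t46: +1.7524
  t47: +0.4609
  t48: +0.6590
  t49: +0.8077
  t50: +0.4864
  t51: +0.1435
  t52: +1.2069
  t53: +0.3704
  t54: +1.4567
  t55: +0.4406
  t56: +0.9696
  t57: +2.3028
  t58: -0.6207
Σ = +50.1928 → |volume| = 50.19

Directed edges: 174 total, each appears once with its reverse present → watertight.

50.19 WATERTIGHT


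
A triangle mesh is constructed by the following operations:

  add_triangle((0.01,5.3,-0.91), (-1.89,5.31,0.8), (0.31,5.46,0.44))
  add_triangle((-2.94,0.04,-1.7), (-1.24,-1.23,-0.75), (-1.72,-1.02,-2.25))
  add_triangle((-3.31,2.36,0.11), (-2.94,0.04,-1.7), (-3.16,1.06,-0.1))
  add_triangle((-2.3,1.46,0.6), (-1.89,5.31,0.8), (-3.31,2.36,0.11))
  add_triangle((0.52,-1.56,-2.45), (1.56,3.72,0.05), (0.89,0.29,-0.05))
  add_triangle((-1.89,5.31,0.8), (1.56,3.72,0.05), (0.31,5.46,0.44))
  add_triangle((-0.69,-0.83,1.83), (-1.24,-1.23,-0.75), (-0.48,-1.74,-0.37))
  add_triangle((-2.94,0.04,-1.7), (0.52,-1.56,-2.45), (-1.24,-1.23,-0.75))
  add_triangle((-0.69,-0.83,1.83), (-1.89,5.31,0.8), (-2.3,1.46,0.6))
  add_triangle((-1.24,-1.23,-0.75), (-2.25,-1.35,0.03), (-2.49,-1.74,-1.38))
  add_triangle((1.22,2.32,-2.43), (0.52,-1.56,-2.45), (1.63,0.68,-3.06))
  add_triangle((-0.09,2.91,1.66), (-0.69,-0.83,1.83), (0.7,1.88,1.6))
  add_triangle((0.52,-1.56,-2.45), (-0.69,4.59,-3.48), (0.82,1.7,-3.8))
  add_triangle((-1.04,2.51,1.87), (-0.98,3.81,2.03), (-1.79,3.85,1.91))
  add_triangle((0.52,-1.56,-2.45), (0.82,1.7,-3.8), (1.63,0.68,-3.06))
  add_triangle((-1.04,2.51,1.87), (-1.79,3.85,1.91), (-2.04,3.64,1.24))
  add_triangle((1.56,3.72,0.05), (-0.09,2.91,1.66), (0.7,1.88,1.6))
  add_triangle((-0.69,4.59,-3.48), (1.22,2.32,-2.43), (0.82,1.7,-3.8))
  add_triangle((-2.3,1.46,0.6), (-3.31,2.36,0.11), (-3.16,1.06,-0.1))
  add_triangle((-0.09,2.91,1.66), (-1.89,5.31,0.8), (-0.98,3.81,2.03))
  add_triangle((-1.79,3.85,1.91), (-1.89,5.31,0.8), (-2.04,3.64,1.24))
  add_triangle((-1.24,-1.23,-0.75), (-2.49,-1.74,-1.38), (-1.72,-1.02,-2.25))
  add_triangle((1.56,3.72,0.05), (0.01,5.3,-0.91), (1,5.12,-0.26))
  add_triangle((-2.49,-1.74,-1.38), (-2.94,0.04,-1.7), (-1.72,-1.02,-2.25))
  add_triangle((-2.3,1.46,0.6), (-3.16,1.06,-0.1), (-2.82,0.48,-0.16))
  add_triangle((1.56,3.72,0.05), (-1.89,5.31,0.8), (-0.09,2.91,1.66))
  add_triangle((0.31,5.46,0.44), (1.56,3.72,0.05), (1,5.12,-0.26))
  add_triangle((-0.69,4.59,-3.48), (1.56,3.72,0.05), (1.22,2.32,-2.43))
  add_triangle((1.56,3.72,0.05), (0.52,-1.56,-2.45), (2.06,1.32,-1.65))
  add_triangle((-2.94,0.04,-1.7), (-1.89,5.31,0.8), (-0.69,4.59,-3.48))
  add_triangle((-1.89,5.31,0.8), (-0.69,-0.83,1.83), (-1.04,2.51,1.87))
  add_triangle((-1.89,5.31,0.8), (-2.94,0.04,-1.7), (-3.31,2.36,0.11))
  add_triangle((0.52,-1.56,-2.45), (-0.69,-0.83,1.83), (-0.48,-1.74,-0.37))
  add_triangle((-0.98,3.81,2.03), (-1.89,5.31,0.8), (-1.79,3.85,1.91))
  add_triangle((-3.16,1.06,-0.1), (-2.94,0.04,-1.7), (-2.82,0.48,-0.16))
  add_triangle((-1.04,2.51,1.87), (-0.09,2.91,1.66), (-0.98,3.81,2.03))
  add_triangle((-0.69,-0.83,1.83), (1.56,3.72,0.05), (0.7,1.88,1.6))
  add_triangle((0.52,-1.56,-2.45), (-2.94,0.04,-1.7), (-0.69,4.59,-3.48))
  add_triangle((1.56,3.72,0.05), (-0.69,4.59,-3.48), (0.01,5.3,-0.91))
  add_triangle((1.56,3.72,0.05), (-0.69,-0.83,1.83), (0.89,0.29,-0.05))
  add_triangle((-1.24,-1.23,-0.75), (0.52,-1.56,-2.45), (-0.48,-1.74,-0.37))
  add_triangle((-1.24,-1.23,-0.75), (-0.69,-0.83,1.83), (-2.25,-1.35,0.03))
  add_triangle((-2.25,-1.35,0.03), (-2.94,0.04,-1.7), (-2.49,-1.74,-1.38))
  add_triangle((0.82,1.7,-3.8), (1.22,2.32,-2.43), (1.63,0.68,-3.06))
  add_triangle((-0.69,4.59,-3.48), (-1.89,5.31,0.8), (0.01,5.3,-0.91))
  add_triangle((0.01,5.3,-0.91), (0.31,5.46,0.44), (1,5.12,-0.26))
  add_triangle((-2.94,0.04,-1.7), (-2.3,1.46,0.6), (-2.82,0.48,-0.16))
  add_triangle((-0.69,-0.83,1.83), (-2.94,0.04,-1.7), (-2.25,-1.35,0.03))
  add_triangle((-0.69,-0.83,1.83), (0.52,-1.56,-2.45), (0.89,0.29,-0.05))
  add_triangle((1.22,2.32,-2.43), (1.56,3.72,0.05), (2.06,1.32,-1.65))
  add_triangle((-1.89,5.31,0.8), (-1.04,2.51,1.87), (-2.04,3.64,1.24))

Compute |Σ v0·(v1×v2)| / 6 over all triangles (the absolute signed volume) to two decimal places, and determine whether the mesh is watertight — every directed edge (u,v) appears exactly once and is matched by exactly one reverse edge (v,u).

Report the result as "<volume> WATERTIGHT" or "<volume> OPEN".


72.75 OPEN

Per-triangle v0·(v1×v2)/6:
  t1: +2.7650
  t2: -0.7502
  t3: +0.9506
  t4: +1.2176
  t5: +1.1180
  t6: -0.0414
  t7: +0.5894
  t8: +1.6555
  t9: +2.7489
  t10: +0.1868
  t11: -0.7925
  t12: +1.0301
  t13: +2.4406
  t14: +0.3059
  t15: +1.6350
  t16: +0.0933
  t17: +1.1905
  t18: +2.4614
  t19: +0.3649
  t20: +0.8121
  t21: +0.6193
  t22: +0.2004
  t23: +0.2468
  t24: +1.1218
  t25: +0.1394
  t26: +3.5452
  t27: +0.6643
  t28: +4.5327
  t29: -1.0546
  t30: +12.2262
  t31: +1.0474
  t32: +3.0935
  t33: +0.2698
  t34: +0.9834
  t35: +0.3591
  t36: +0.2502
  t37: -0.2329
  t38: +8.5184
  t39: +3.2677
  t40: +0.8657
  t41: +0.6879
  t42: +0.4514
  t43: +1.1165
  t44: +1.0607
  t45: +5.5743
  t46: +1.0411
  t47: -0.6119
  t48: +0.9605
  t49: +0.6768
  t50: +2.0432
  t51: -0.8931
Σ = +72.7526 → |volume| = 72.75

Directed edges: 153 total; 9 unmatched, e.g. (-2.3,1.46,0.6)→(-0.69,-0.83,1.83) → open.


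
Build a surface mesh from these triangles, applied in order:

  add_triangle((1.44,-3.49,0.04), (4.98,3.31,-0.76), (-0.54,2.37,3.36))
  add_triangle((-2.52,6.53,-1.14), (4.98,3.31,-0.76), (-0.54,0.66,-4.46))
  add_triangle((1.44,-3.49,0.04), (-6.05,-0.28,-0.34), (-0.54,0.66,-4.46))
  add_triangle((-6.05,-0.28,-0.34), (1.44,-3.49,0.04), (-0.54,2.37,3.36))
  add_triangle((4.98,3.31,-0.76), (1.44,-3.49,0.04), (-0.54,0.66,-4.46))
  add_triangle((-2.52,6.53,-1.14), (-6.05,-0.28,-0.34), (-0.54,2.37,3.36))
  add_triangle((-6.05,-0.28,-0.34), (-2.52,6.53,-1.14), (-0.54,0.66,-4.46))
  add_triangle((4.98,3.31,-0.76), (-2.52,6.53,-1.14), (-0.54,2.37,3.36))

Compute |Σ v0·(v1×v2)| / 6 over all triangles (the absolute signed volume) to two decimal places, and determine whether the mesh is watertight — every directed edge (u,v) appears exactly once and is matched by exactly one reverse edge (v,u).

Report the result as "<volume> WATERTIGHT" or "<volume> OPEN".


166.76 WATERTIGHT

Per-triangle v0·(v1×v2)/6:
  t1: +12.6863
  t2: +29.6449
  t3: +15.9143
  t4: +12.0599
  t5: +16.5468
  t6: +25.1332
  t7: +28.9980
  t8: +25.7739
Σ = +166.7573 → |volume| = 166.76

Directed edges: 24 total, each appears once with its reverse present → watertight.


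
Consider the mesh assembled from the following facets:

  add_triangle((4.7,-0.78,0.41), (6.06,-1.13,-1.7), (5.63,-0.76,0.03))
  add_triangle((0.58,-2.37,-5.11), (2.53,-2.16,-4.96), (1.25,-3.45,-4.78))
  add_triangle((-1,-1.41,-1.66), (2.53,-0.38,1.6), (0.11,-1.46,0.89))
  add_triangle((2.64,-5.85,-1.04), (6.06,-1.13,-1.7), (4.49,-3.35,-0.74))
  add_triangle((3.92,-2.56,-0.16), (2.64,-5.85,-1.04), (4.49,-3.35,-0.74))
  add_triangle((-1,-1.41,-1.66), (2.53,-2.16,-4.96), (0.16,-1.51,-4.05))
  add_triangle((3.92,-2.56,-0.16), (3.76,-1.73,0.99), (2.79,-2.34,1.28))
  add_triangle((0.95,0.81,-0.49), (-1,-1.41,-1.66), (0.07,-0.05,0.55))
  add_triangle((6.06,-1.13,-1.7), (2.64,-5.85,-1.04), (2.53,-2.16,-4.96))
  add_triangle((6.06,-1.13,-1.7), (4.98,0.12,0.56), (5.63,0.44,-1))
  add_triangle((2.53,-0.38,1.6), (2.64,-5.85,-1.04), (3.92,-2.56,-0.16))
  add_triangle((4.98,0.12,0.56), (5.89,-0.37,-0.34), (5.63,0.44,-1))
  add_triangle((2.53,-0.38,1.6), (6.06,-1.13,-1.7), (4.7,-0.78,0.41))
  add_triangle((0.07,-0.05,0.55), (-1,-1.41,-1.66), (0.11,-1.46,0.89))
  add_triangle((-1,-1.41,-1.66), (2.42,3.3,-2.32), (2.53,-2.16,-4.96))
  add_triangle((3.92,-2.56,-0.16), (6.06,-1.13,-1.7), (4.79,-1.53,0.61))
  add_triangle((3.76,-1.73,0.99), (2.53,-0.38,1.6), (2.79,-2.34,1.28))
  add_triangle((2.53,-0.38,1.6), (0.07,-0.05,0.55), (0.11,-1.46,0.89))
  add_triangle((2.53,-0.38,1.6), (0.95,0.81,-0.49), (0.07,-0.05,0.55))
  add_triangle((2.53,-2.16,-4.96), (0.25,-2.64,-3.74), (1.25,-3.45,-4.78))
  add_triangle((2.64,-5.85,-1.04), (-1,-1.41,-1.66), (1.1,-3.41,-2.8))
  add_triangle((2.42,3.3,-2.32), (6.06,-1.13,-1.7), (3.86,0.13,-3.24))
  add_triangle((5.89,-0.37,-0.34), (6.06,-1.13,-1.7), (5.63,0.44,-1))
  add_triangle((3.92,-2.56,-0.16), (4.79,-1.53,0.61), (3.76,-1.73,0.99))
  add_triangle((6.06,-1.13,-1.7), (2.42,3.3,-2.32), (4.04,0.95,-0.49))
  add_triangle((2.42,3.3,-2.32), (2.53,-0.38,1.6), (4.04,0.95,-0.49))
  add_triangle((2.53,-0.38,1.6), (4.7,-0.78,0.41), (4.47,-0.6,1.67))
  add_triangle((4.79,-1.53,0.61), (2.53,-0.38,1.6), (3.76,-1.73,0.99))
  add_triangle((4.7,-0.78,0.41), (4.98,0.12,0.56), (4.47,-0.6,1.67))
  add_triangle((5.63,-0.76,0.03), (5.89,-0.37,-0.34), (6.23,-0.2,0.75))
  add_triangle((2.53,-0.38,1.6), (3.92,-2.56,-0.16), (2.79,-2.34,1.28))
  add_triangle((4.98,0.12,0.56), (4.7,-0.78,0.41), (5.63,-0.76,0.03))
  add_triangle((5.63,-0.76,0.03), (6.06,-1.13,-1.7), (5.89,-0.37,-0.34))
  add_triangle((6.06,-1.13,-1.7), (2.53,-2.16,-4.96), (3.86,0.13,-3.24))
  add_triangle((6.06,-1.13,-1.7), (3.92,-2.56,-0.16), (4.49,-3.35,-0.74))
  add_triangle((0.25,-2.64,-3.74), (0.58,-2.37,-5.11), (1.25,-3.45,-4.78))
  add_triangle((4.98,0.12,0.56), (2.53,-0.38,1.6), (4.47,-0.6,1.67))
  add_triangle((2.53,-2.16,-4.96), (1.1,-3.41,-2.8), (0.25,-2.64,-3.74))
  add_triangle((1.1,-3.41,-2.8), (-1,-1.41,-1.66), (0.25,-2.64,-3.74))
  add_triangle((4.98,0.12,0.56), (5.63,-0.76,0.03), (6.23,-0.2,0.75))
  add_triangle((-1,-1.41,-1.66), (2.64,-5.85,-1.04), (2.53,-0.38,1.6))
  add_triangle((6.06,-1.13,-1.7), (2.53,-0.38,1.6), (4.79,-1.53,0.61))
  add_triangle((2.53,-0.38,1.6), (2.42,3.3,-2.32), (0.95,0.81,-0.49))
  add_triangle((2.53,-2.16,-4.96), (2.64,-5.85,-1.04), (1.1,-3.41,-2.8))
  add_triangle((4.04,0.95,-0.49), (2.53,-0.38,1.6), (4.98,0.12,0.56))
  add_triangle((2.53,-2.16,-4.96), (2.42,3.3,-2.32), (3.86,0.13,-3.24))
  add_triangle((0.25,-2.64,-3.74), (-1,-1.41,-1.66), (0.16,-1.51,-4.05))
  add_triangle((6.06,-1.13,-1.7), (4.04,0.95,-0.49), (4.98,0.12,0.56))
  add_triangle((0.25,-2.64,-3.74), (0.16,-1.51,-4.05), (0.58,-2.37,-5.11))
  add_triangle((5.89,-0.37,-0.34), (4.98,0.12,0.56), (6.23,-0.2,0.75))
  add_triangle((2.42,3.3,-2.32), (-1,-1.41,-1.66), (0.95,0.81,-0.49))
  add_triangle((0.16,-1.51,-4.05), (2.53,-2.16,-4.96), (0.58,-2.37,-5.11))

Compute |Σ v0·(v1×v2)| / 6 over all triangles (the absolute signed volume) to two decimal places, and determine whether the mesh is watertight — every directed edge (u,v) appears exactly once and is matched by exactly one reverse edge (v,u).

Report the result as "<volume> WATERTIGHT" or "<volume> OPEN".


Per-triangle v0·(v1×v2)/6:
  t1: +0.3493
  t2: +2.1503
  t3: +1.1652
  t4: +3.5714
  t5: +1.2463
  t6: -1.4698
  t7: +1.0476
  t8: -0.0895
  t9: +22.4889
  t10: -2.3312
  t11: +3.8164
  t12: +0.9471
  t13: +0.0647
  t14: +0.0992
  t15: +5.8779
  t16: +3.0048
  t17: +0.8861
  t18: +0.2942
  t19: +0.1850
  t20: -0.8819
  t21: +2.8969
  t22: +6.7645
  t23: +1.5485
  t24: +0.8121
  t25: +5.2608
  t26: +2.1761
  t27: +0.1133
  t28: +0.7143
  t29: +0.9351
  t30: +0.5093
  t31: -1.7350
  t32: +0.3590
  t33: +0.7997
  t34: +7.3261
  t35: +1.4250
  t36: +0.7288
  t37: +0.3455
  t38: +2.7276
  t39: +1.1283
  t40: -0.2120
  t41: -0.5804
  t42: +1.6667
  t43: -0.1382
  t44: +5.2846
  t45: +0.5854
  t46: +6.2899
  t47: +0.9505
  t48: +2.6855
  t49: +0.2858
  t50: +0.3123
  t51: -0.5206
  t52: +0.6530
Σ = +94.5202 → |volume| = 94.52

Directed edges: 156 total, each appears once with its reverse present → watertight.

94.52 WATERTIGHT


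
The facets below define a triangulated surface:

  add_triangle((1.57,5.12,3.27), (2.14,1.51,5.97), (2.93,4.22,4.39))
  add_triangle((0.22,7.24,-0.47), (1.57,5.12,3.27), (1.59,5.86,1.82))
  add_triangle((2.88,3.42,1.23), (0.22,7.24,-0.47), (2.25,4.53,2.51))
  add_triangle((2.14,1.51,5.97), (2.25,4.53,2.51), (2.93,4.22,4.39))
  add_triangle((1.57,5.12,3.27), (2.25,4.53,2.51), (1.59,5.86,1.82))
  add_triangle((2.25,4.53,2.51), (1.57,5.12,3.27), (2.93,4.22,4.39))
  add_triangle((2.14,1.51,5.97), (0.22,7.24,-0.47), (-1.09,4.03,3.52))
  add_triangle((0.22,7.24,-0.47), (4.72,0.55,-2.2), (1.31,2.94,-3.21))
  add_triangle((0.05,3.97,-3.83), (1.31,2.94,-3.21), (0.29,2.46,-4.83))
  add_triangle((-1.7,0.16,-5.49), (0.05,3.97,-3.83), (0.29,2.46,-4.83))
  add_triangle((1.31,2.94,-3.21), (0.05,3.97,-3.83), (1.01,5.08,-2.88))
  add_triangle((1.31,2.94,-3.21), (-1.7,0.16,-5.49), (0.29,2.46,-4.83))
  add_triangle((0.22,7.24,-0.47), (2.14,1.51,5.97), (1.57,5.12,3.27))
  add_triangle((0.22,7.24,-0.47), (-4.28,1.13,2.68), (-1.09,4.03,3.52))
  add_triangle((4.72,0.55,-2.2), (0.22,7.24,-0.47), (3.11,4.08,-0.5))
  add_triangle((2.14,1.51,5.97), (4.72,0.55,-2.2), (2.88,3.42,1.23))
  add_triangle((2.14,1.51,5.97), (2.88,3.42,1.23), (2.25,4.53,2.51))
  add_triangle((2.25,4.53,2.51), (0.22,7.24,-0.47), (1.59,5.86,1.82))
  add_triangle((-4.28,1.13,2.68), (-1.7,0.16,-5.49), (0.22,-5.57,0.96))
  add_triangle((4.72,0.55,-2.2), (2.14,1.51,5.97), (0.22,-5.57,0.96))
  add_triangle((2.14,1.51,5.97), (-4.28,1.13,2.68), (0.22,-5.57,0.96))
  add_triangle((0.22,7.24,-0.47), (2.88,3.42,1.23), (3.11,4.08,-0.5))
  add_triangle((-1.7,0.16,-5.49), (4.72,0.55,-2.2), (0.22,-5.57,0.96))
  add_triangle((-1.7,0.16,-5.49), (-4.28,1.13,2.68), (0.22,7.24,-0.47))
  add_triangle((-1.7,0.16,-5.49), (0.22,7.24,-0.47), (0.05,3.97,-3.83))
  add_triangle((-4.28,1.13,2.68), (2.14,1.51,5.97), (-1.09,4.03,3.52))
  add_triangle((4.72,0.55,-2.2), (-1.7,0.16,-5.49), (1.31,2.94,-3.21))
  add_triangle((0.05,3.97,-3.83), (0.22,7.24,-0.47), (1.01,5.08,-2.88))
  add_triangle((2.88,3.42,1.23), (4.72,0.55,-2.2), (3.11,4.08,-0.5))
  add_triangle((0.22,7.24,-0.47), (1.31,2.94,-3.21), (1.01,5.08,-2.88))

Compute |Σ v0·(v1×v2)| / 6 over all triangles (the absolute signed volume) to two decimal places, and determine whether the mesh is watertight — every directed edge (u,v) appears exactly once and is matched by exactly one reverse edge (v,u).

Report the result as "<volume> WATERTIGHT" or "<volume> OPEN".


299.55 WATERTIGHT

Per-triangle v0·(v1×v2)/6:
  t1: +4.5627
  t2: +2.3820
  t3: +5.6920
  t4: -1.0790
  t5: +1.4801
  t6: +1.7800
  t7: +18.4335
  t8: +13.9467
  t9: +2.0052
  t10: +3.6812
  t11: +1.9360
  t12: +0.2386
  t13: +1.2537
  t14: +15.6587
  t15: +6.4638
  t16: +14.3548
  t17: +5.2763
  t18: +0.8312
  t19: +25.9973
  t20: +31.7238
  t21: +30.3666
  t22: +6.0195
  t23: +27.3551
  t24: +34.1909
  t25: +6.8818
  t26: +15.3137
  t27: +13.0432
  t28: +3.9056
  t29: +5.2189
  t30: +0.6391
Σ = +299.5531 → |volume| = 299.55

Directed edges: 90 total, each appears once with its reverse present → watertight.


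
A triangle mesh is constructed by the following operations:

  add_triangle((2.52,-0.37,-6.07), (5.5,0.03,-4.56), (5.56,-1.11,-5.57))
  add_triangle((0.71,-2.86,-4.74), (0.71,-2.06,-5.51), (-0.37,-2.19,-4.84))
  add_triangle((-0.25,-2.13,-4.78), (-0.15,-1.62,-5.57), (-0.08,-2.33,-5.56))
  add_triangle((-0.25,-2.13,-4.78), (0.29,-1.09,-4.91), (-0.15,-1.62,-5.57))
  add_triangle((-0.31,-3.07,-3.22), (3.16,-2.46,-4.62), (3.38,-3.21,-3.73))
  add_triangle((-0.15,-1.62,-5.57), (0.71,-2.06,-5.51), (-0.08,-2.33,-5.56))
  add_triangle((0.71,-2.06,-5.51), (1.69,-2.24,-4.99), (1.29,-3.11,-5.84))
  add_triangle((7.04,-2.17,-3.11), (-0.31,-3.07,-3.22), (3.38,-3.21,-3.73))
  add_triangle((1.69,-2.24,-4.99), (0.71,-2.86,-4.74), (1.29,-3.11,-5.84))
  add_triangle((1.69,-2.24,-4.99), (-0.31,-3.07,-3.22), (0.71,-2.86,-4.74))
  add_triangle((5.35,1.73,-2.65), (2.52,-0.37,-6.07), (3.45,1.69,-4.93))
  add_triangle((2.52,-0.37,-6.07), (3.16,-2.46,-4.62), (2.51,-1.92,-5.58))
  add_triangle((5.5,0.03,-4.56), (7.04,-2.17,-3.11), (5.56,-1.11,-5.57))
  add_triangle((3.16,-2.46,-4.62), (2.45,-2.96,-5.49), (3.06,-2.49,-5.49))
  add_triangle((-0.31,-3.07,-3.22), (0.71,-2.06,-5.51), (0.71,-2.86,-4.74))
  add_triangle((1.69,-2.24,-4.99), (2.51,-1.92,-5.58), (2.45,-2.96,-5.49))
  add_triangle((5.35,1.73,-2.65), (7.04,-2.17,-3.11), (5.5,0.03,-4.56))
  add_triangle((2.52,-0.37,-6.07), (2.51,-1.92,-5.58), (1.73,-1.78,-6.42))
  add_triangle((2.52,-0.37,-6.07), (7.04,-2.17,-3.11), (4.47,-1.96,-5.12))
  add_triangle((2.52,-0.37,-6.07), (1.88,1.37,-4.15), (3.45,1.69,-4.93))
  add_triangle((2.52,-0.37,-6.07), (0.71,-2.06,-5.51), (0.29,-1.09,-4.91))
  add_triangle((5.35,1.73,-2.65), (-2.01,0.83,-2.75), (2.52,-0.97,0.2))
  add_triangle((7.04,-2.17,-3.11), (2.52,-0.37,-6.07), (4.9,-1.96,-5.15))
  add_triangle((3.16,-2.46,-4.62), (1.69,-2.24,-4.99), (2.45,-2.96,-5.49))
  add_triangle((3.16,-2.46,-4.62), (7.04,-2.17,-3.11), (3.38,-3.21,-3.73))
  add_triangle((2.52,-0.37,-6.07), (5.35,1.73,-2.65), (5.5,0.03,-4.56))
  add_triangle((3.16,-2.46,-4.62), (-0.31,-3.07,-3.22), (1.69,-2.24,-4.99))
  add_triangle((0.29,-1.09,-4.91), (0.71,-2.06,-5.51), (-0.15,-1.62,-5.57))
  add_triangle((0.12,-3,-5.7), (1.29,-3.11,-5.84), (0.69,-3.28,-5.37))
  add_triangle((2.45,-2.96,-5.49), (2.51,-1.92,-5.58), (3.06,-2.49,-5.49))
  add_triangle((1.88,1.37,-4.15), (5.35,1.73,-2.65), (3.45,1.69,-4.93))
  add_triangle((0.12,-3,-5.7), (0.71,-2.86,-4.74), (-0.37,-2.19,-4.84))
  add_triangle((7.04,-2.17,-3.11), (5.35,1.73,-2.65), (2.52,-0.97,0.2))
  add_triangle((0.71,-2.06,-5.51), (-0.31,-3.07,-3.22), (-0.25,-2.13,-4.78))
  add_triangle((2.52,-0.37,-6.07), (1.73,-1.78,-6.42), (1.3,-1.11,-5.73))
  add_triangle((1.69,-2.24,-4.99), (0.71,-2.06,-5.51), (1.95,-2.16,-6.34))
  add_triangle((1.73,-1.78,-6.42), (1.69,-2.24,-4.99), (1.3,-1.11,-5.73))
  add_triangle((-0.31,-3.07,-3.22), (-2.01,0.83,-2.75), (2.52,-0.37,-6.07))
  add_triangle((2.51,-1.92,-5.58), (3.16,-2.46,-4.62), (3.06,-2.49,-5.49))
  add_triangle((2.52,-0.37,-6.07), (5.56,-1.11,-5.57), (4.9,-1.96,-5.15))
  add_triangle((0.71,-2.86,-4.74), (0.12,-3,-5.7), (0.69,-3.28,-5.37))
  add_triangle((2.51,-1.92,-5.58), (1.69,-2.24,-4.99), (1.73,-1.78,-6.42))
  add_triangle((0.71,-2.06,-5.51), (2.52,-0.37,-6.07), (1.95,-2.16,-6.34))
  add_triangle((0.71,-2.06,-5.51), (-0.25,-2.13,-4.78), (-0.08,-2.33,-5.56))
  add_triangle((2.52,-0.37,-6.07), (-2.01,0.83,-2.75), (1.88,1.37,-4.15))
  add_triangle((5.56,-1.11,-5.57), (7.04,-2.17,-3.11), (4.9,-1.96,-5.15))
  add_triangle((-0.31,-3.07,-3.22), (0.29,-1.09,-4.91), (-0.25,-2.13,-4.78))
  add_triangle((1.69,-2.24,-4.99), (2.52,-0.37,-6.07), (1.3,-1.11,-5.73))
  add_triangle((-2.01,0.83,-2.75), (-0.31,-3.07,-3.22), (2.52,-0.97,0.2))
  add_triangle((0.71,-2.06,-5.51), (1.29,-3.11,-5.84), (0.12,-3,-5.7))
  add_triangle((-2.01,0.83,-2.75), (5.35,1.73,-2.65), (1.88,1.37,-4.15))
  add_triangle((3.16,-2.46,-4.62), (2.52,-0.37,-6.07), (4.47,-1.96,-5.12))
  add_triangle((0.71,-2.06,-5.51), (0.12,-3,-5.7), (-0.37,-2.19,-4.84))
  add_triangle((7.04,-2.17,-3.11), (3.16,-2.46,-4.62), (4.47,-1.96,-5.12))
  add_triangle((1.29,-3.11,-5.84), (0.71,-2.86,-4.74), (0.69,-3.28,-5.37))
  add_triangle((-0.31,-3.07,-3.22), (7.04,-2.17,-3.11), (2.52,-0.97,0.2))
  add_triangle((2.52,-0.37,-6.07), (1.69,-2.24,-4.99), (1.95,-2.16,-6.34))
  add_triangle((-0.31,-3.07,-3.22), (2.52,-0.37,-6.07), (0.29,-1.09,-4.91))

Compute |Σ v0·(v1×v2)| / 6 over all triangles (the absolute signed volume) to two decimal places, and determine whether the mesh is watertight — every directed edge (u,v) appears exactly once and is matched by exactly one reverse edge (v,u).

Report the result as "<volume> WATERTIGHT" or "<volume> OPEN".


85.45 WATERTIGHT

Per-triangle v0·(v1×v2)/6:
  t1: +3.8232
  t2: -1.0274
  t3: +0.1281
  t4: -0.2519
  t5: +3.2327
  t6: +0.5385
  t7: +0.7061
  t8: -0.2318
  t9: +0.0552
  t10: +0.3568
  t11: +5.8727
  t12: +1.5588
  t13: +4.7942
  t14: +0.4550
  t15: +0.8943
  t16: +0.5429
  t17: +7.8661
  t18: +1.7666
  t19: +4.8870
  t20: +1.9877
  t21: +1.7878
  t22: -4.0501
  t23: -4.0398
  t24: -0.4678
  t25: +4.3018
  t26: +5.5781
  t27: +2.6051
  t28: +0.4487
  t29: +0.4831
  t30: +0.5990
  t31: +0.5403
  t32: -0.0434
  t33: +5.1417
  t34: +1.2557
  t35: +0.7958
  t36: +0.5918
  t37: +0.0468
  t38: +10.8248
  t39: +0.1267
  t40: +3.2553
  t41: -0.0628
  t42: +0.7845
  t43: +1.6407
  t44: +0.0510
  t45: +5.3333
  t46: +3.7578
  t47: -0.5885
  t48: -1.8191
  t49: -3.5456
  t50: +0.9518
  t51: +1.7024
  t52: +3.0960
  t53: +0.5782
  t54: +3.2817
  t55: +0.0243
  t56: +5.6388
  t57: +0.6511
  t58: -3.7658
Σ = +85.4462 → |volume| = 85.45

Directed edges: 174 total, each appears once with its reverse present → watertight.
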